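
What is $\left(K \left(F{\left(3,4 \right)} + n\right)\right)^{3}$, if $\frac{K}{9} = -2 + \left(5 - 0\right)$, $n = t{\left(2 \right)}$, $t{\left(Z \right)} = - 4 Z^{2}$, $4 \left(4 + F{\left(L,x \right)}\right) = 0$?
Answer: $-157464000$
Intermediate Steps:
$F{\left(L,x \right)} = -4$ ($F{\left(L,x \right)} = -4 + \frac{1}{4} \cdot 0 = -4 + 0 = -4$)
$n = -16$ ($n = - 4 \cdot 2^{2} = \left(-4\right) 4 = -16$)
$K = 27$ ($K = 9 \left(-2 + \left(5 - 0\right)\right) = 9 \left(-2 + \left(5 + 0\right)\right) = 9 \left(-2 + 5\right) = 9 \cdot 3 = 27$)
$\left(K \left(F{\left(3,4 \right)} + n\right)\right)^{3} = \left(27 \left(-4 - 16\right)\right)^{3} = \left(27 \left(-20\right)\right)^{3} = \left(-540\right)^{3} = -157464000$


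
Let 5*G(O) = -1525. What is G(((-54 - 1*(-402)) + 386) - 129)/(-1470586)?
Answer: 305/1470586 ≈ 0.00020740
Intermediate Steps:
G(O) = -305 (G(O) = (⅕)*(-1525) = -305)
G(((-54 - 1*(-402)) + 386) - 129)/(-1470586) = -305/(-1470586) = -305*(-1/1470586) = 305/1470586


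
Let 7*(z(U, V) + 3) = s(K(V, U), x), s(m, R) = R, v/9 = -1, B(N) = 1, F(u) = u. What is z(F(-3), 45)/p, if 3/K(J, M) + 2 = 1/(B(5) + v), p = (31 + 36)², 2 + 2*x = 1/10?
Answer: -439/628460 ≈ -0.00069853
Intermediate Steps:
x = -19/20 (x = -1 + (½)/10 = -1 + (½)*(⅒) = -1 + 1/20 = -19/20 ≈ -0.95000)
p = 4489 (p = 67² = 4489)
v = -9 (v = 9*(-1) = -9)
K(J, M) = -24/17 (K(J, M) = 3/(-2 + 1/(1 - 9)) = 3/(-2 + 1/(-8)) = 3/(-2 - ⅛) = 3/(-17/8) = 3*(-8/17) = -24/17)
z(U, V) = -439/140 (z(U, V) = -3 + (⅐)*(-19/20) = -3 - 19/140 = -439/140)
z(F(-3), 45)/p = -439/140/4489 = -439/140*1/4489 = -439/628460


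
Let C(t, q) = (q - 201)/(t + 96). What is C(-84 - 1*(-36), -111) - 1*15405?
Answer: -30823/2 ≈ -15412.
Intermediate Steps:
C(t, q) = (-201 + q)/(96 + t)
C(-84 - 1*(-36), -111) - 1*15405 = (-201 - 111)/(96 + (-84 - 1*(-36))) - 1*15405 = -312/(96 + (-84 + 36)) - 15405 = -312/(96 - 48) - 15405 = -312/48 - 15405 = (1/48)*(-312) - 15405 = -13/2 - 15405 = -30823/2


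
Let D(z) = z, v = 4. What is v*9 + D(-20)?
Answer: 16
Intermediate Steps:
v*9 + D(-20) = 4*9 - 20 = 36 - 20 = 16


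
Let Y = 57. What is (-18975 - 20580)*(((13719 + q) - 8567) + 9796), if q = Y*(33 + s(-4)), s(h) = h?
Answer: -656652555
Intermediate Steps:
q = 1653 (q = 57*(33 - 4) = 57*29 = 1653)
(-18975 - 20580)*(((13719 + q) - 8567) + 9796) = (-18975 - 20580)*(((13719 + 1653) - 8567) + 9796) = -39555*((15372 - 8567) + 9796) = -39555*(6805 + 9796) = -39555*16601 = -656652555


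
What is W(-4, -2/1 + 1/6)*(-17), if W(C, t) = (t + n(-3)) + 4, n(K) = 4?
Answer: -629/6 ≈ -104.83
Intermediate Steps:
W(C, t) = 8 + t (W(C, t) = (t + 4) + 4 = (4 + t) + 4 = 8 + t)
W(-4, -2/1 + 1/6)*(-17) = (8 + (-2/1 + 1/6))*(-17) = (8 + (-2*1 + 1*(1/6)))*(-17) = (8 + (-2 + 1/6))*(-17) = (8 - 11/6)*(-17) = (37/6)*(-17) = -629/6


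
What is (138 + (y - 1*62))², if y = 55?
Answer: 17161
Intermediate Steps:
(138 + (y - 1*62))² = (138 + (55 - 1*62))² = (138 + (55 - 62))² = (138 - 7)² = 131² = 17161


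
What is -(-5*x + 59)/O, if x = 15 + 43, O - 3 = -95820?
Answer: -77/31939 ≈ -0.0024108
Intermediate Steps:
O = -95817 (O = 3 - 95820 = -95817)
x = 58
-(-5*x + 59)/O = -(-5*58 + 59)/(-95817) = -(-290 + 59)*(-1)/95817 = -(-231)*(-1)/95817 = -1*77/31939 = -77/31939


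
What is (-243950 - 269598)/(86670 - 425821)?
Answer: 513548/339151 ≈ 1.5142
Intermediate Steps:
(-243950 - 269598)/(86670 - 425821) = -513548/(-339151) = -513548*(-1/339151) = 513548/339151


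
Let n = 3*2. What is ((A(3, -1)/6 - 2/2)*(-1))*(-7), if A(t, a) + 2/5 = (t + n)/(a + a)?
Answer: -763/60 ≈ -12.717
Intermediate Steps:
n = 6
A(t, a) = -2/5 + (6 + t)/(2*a) (A(t, a) = -2/5 + (t + 6)/(a + a) = -2/5 + (6 + t)/((2*a)) = -2/5 + (6 + t)*(1/(2*a)) = -2/5 + (6 + t)/(2*a))
((A(3, -1)/6 - 2/2)*(-1))*(-7) = ((((1/10)*(30 - 4*(-1) + 5*3)/(-1))/6 - 2/2)*(-1))*(-7) = ((((1/10)*(-1)*(30 + 4 + 15))*(1/6) - 2*1/2)*(-1))*(-7) = ((((1/10)*(-1)*49)*(1/6) - 1)*(-1))*(-7) = ((-49/10*1/6 - 1)*(-1))*(-7) = ((-49/60 - 1)*(-1))*(-7) = -109/60*(-1)*(-7) = (109/60)*(-7) = -763/60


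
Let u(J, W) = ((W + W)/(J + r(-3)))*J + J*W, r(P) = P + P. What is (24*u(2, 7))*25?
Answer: 4200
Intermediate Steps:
r(P) = 2*P
u(J, W) = J*W + 2*J*W/(-6 + J) (u(J, W) = ((W + W)/(J + 2*(-3)))*J + J*W = ((2*W)/(J - 6))*J + J*W = ((2*W)/(-6 + J))*J + J*W = (2*W/(-6 + J))*J + J*W = 2*J*W/(-6 + J) + J*W = J*W + 2*J*W/(-6 + J))
(24*u(2, 7))*25 = (24*(2*7*(-4 + 2)/(-6 + 2)))*25 = (24*(2*7*(-2)/(-4)))*25 = (24*(2*7*(-¼)*(-2)))*25 = (24*7)*25 = 168*25 = 4200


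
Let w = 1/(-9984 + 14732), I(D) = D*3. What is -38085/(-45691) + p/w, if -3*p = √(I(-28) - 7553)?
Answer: 38085/45691 - 4748*I*√7637/3 ≈ 0.83353 - 1.3831e+5*I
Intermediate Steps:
I(D) = 3*D
w = 1/4748 ≈ 0.00021061
p = -I*√7637/3 (p = -√(3*(-28) - 7553)/3 = -√(-84 - 7553)/3 = -I*√7637/3 ≈ -29.13*I)
-38085/(-45691) + p/w = -38085/(-45691) + (-I*√7637/3)/(1/4748) = -38085*(-1/45691) - I*√7637/3*4748 = 38085/45691 - 4748*I*√7637/3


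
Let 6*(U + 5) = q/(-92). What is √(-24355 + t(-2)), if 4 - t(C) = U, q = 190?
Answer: I*√463638669/138 ≈ 156.03*I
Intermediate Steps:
U = -1475/276 (U = -5 + (190/(-92))/6 = -5 + (190*(-1/92))/6 = -5 + (⅙)*(-95/46) = -5 - 95/276 = -1475/276 ≈ -5.3442)
t(C) = 2579/276 (t(C) = 4 - 1*(-1475/276) = 4 + 1475/276 = 2579/276)
√(-24355 + t(-2)) = √(-24355 + 2579/276) = √(-6719401/276) = I*√463638669/138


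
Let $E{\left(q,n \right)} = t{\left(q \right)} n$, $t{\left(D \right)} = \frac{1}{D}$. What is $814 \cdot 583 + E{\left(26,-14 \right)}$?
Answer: $\frac{6169299}{13} \approx 4.7456 \cdot 10^{5}$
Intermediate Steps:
$E{\left(q,n \right)} = \frac{n}{q}$
$814 \cdot 583 + E{\left(26,-14 \right)} = 814 \cdot 583 - \frac{14}{26} = 474562 - \frac{7}{13} = \frac{6169299}{13}$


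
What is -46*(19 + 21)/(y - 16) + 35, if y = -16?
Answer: 185/2 ≈ 92.500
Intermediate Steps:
-46*(19 + 21)/(y - 16) + 35 = -46*(19 + 21)/(-16 - 16) + 35 = -1840/(-32) + 35 = -1840*(-1)/32 + 35 = -46*(-5/4) + 35 = 115/2 + 35 = 185/2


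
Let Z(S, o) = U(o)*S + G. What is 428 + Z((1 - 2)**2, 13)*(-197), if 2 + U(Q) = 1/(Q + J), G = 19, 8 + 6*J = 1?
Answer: -208573/71 ≈ -2937.6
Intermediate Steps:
J = -7/6 (J = -4/3 + (1/6)*1 = -4/3 + 1/6 = -7/6 ≈ -1.1667)
U(Q) = -2 + 1/(-7/6 + Q) (U(Q) = -2 + 1/(Q - 7/6) = -2 + 1/(-7/6 + Q))
Z(S, o) = 19 + 4*S*(5 - 3*o)/(-7 + 6*o) (Z(S, o) = (4*(5 - 3*o)/(-7 + 6*o))*S + 19 = 4*S*(5 - 3*o)/(-7 + 6*o) + 19 = 19 + 4*S*(5 - 3*o)/(-7 + 6*o))
428 + Z((1 - 2)**2, 13)*(-197) = 428 + ((-133 + 114*13 - 4*(1 - 2)**2*(-5 + 3*13))/(-7 + 6*13))*(-197) = 428 + ((-133 + 1482 - 4*(-1)**2*(-5 + 39))/(-7 + 78))*(-197) = 428 + ((-133 + 1482 - 4*1*34)/71)*(-197) = 428 + ((-133 + 1482 - 136)/71)*(-197) = 428 + ((1/71)*1213)*(-197) = 428 + (1213/71)*(-197) = 428 - 238961/71 = -208573/71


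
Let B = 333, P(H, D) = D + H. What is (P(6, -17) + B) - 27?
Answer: 295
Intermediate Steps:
(P(6, -17) + B) - 27 = ((-17 + 6) + 333) - 27 = (-11 + 333) - 27 = 322 - 27 = 295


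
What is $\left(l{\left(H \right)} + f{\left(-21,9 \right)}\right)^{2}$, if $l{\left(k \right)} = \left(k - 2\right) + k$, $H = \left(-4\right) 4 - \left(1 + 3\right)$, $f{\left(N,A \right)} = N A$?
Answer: $53361$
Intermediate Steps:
$f{\left(N,A \right)} = A N$
$H = -20$ ($H = -16 - 4 = -20$)
$l{\left(k \right)} = -2 + 2 k$ ($l{\left(k \right)} = \left(-2 + k\right) + k = -2 + 2 k$)
$\left(l{\left(H \right)} + f{\left(-21,9 \right)}\right)^{2} = \left(\left(-2 + 2 \left(-20\right)\right) + 9 \left(-21\right)\right)^{2} = \left(\left(-2 - 40\right) - 189\right)^{2} = \left(-42 - 189\right)^{2} = \left(-231\right)^{2} = 53361$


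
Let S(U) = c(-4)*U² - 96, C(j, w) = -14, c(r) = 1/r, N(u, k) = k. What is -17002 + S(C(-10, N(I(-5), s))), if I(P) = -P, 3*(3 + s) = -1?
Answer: -17147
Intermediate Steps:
s = -10/3 (s = -3 + (⅓)*(-1) = -3 - ⅓ = -10/3 ≈ -3.3333)
S(U) = -96 - U²/4 (S(U) = U²/(-4) - 96 = -U²/4 - 96 = -96 - U²/4)
-17002 + S(C(-10, N(I(-5), s))) = -17002 + (-96 - ¼*(-14)²) = -17002 + (-96 - ¼*196) = -17002 + (-96 - 49) = -17002 - 145 = -17147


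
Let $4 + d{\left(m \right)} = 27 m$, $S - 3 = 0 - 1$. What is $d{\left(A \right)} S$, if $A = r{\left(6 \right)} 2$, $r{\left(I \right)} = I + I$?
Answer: $1288$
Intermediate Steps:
$S = 2$ ($S = 3 + \left(0 - 1\right) = 3 - 1 = 2$)
$r{\left(I \right)} = 2 I$
$A = 24$ ($A = 2 \cdot 6 \cdot 2 = 12 \cdot 2 = 24$)
$d{\left(m \right)} = -4 + 27 m$
$d{\left(A \right)} S = \left(-4 + 27 \cdot 24\right) 2 = \left(-4 + 648\right) 2 = 644 \cdot 2 = 1288$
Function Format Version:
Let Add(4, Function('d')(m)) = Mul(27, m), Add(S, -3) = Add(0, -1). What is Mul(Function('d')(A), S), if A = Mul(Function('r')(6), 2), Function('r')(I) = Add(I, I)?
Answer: 1288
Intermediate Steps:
S = 2 (S = Add(3, Add(0, -1)) = Add(3, -1) = 2)
Function('r')(I) = Mul(2, I)
A = 24 (A = Mul(Mul(2, 6), 2) = Mul(12, 2) = 24)
Function('d')(m) = Add(-4, Mul(27, m))
Mul(Function('d')(A), S) = Mul(Add(-4, Mul(27, 24)), 2) = Mul(Add(-4, 648), 2) = Mul(644, 2) = 1288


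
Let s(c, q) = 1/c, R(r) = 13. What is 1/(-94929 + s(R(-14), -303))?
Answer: -13/1234076 ≈ -1.0534e-5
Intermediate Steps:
1/(-94929 + s(R(-14), -303)) = 1/(-94929 + 1/13) = 1/(-1234076/13) = -13/1234076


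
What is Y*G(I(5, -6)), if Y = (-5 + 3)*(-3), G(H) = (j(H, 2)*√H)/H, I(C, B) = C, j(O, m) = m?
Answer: 12*√5/5 ≈ 5.3666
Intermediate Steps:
G(H) = 2/√H (G(H) = (2*√H)/H = 2/√H)
Y = 6 (Y = -2*(-3) = 6)
Y*G(I(5, -6)) = 6*(2/√5) = 6*(2*(√5/5)) = 6*(2*√5/5) = 12*√5/5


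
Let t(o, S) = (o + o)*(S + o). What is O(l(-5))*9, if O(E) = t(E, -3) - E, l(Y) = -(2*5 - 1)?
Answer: 2025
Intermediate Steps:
l(Y) = -9 (l(Y) = -(10 - 1) = -1*9 = -9)
t(o, S) = 2*o*(S + o) (t(o, S) = (2*o)*(S + o) = 2*o*(S + o))
O(E) = -E + 2*E*(-3 + E) (O(E) = 2*E*(-3 + E) - E = -E + 2*E*(-3 + E))
O(l(-5))*9 = -9*(-7 + 2*(-9))*9 = -9*(-7 - 18)*9 = -9*(-25)*9 = 225*9 = 2025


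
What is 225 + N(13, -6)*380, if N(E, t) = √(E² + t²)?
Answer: 225 + 380*√205 ≈ 5665.8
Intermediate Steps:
225 + N(13, -6)*380 = 225 + √(13² + (-6)²)*380 = 225 + √(169 + 36)*380 = 225 + √205*380 = 225 + 380*√205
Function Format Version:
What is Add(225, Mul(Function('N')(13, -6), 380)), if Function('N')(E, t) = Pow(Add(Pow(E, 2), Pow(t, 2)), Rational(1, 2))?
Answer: Add(225, Mul(380, Pow(205, Rational(1, 2)))) ≈ 5665.8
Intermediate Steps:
Add(225, Mul(Function('N')(13, -6), 380)) = Add(225, Mul(Pow(Add(Pow(13, 2), Pow(-6, 2)), Rational(1, 2)), 380)) = Add(225, Mul(Pow(Add(169, 36), Rational(1, 2)), 380)) = Add(225, Mul(Pow(205, Rational(1, 2)), 380)) = Add(225, Mul(380, Pow(205, Rational(1, 2))))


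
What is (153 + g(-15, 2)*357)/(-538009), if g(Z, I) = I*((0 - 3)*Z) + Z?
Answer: -26928/538009 ≈ -0.050051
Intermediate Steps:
g(Z, I) = Z - 3*I*Z (g(Z, I) = I*(-3*Z) + Z = -3*I*Z + Z = Z - 3*I*Z)
(153 + g(-15, 2)*357)/(-538009) = (153 - 15*(1 - 3*2)*357)/(-538009) = (153 - 15*(1 - 6)*357)*(-1/538009) = (153 - 15*(-5)*357)*(-1/538009) = (153 + 75*357)*(-1/538009) = (153 + 26775)*(-1/538009) = 26928*(-1/538009) = -26928/538009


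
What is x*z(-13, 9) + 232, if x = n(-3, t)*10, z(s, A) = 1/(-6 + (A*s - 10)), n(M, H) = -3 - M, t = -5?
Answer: 232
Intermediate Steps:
z(s, A) = 1/(-16 + A*s) (z(s, A) = 1/(-6 + (-10 + A*s)) = 1/(-16 + A*s))
x = 0 (x = (-3 - 1*(-3))*10 = (-3 + 3)*10 = 0*10 = 0)
x*z(-13, 9) + 232 = 0/(-16 + 9*(-13)) + 232 = 0/(-16 - 117) + 232 = 0/(-133) + 232 = 0*(-1/133) + 232 = 0 + 232 = 232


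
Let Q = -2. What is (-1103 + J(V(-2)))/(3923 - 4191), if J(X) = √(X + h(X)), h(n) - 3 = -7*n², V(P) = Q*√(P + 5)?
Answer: 1103/268 - √(-81 - 2*√3)/268 ≈ 4.1157 - 0.034293*I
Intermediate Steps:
V(P) = -2*√(5 + P) (V(P) = -2*√(P + 5) = -2*√(5 + P))
h(n) = 3 - 7*n²
J(X) = √(3 + X - 7*X²) (J(X) = √(X + (3 - 7*X²)) = √(3 + X - 7*X²))
(-1103 + J(V(-2)))/(3923 - 4191) = (-1103 + √(3 - 2*√(5 - 2) - 7*(-2*√(5 - 2))²))/(3923 - 4191) = (-1103 + √(3 - 2*√3 - 7*(-2*√3)²))/(-268) = (-1103 + √(3 - 2*√3 - 7*12))*(-1/268) = (-1103 + √(3 - 2*√3 - 84))*(-1/268) = (-1103 + √(-81 - 2*√3))*(-1/268) = 1103/268 - √(-81 - 2*√3)/268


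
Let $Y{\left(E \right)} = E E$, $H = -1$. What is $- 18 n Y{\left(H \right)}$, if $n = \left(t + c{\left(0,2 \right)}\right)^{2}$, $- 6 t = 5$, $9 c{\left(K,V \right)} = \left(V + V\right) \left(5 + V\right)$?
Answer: $- \frac{1681}{18} \approx -93.389$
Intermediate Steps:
$c{\left(K,V \right)} = \frac{2 V \left(5 + V\right)}{9}$ ($c{\left(K,V \right)} = \frac{\left(V + V\right) \left(5 + V\right)}{9} = \frac{2 V \left(5 + V\right)}{9}$)
$t = - \frac{5}{6}$ ($t = \left(- \frac{1}{6}\right) 5 = - \frac{5}{6} \approx -0.83333$)
$n = \frac{1681}{324}$ ($n = \left(- \frac{5}{6} + \frac{2}{9} \cdot 2 \left(5 + 2\right)\right)^{2} = \left(- \frac{5}{6} + \frac{2}{9} \cdot 2 \cdot 7\right)^{2} = \left(- \frac{5}{6} + \frac{28}{9}\right)^{2} = \left(\frac{41}{18}\right)^{2} = \frac{1681}{324} \approx 5.1883$)
$Y{\left(E \right)} = E^{2}$
$- 18 n Y{\left(H \right)} = \left(-18\right) \frac{1681}{324} \left(-1\right)^{2} = \left(- \frac{1681}{18}\right) 1 = - \frac{1681}{18}$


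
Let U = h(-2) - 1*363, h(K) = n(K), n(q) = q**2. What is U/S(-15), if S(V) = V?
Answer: 359/15 ≈ 23.933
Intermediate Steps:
h(K) = K**2
U = -359 (U = (-2)**2 - 1*363 = 4 - 363 = -359)
U/S(-15) = -359/(-15) = -359*(-1/15) = 359/15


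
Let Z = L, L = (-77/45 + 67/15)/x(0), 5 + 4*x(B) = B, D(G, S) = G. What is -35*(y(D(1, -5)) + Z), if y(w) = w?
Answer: 1897/45 ≈ 42.156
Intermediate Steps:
x(B) = -5/4 + B/4
L = -496/225 (L = (-77/45 + 67/15)/(-5/4 + (¼)*0) = (-77*1/45 + 67*(1/15))/(-5/4 + 0) = (-77/45 + 67/15)/(-5/4) = (124/45)*(-⅘) = -496/225 ≈ -2.2044)
Z = -496/225 ≈ -2.2044
-35*(y(D(1, -5)) + Z) = -35*(1 - 496/225) = -35*(-271/225) = 1897/45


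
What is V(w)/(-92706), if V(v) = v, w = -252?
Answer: 42/15451 ≈ 0.0027183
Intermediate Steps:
V(w)/(-92706) = -252/(-92706) = -252*(-1/92706) = 42/15451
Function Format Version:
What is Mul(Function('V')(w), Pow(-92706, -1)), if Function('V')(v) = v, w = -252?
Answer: Rational(42, 15451) ≈ 0.0027183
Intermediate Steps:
Mul(Function('V')(w), Pow(-92706, -1)) = Mul(-252, Pow(-92706, -1)) = Mul(-252, Rational(-1, 92706)) = Rational(42, 15451)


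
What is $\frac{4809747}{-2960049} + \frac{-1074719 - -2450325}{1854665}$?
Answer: $- \frac{1616202751687}{1829966426195} \approx -0.88319$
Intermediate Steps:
$\frac{4809747}{-2960049} + \frac{-1074719 - -2450325}{1854665} = 4809747 \left(- \frac{1}{2960049}\right) + \left(-1074719 + 2450325\right) \frac{1}{1854665} = - \frac{1603249}{986683} + 1375606 \cdot \frac{1}{1854665} = - \frac{1603249}{986683} + \frac{1375606}{1854665} = - \frac{1616202751687}{1829966426195}$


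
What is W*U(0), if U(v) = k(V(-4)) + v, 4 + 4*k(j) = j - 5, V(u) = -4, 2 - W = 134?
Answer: 429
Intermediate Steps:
W = -132 (W = 2 - 1*134 = 2 - 134 = -132)
k(j) = -9/4 + j/4 (k(j) = -1 + (j - 5)/4 = -1 + (-5 + j)/4 = -1 + (-5/4 + j/4) = -9/4 + j/4)
U(v) = -13/4 + v (U(v) = (-9/4 + (¼)*(-4)) + v = (-9/4 - 1) + v = -13/4 + v)
W*U(0) = -132*(-13/4 + 0) = -132*(-13/4) = 429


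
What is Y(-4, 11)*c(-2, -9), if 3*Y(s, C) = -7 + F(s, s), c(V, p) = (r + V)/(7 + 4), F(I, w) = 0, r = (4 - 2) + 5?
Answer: -35/33 ≈ -1.0606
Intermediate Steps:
r = 7 (r = 2 + 5 = 7)
c(V, p) = 7/11 + V/11 (c(V, p) = (7 + V)/(7 + 4) = (7 + V)/11 = (7 + V)*(1/11) = 7/11 + V/11)
Y(s, C) = -7/3 (Y(s, C) = (-7 + 0)/3 = (⅓)*(-7) = -7/3)
Y(-4, 11)*c(-2, -9) = -7*(7/11 + (1/11)*(-2))/3 = -7*(7/11 - 2/11)/3 = -7/3*5/11 = -35/33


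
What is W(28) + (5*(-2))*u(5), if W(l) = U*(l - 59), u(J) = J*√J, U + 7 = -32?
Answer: 1209 - 50*√5 ≈ 1097.2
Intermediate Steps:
U = -39 (U = -7 - 32 = -39)
u(J) = J^(3/2)
W(l) = 2301 - 39*l (W(l) = -39*(l - 59) = -39*(-59 + l) = 2301 - 39*l)
W(28) + (5*(-2))*u(5) = (2301 - 39*28) + (5*(-2))*5^(3/2) = (2301 - 1092) - 50*√5 = 1209 - 50*√5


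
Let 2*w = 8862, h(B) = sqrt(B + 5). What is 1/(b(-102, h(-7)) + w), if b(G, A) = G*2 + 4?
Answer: 1/4231 ≈ 0.00023635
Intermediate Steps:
h(B) = sqrt(5 + B)
w = 4431 (w = (1/2)*8862 = 4431)
b(G, A) = 4 + 2*G (b(G, A) = 2*G + 4 = 4 + 2*G)
1/(b(-102, h(-7)) + w) = 1/((4 + 2*(-102)) + 4431) = 1/((4 - 204) + 4431) = 1/(-200 + 4431) = 1/4231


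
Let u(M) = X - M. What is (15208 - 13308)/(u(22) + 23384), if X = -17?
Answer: 380/4669 ≈ 0.081388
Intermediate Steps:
u(M) = -17 - M
(15208 - 13308)/(u(22) + 23384) = (15208 - 13308)/((-17 - 1*22) + 23384) = 1900/((-17 - 22) + 23384) = 1900/(-39 + 23384) = 1900/23345 = 1900*(1/23345) = 380/4669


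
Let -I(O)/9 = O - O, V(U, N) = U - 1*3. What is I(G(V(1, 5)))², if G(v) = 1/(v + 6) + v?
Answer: 0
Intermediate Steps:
V(U, N) = -3 + U (V(U, N) = U - 3 = -3 + U)
G(v) = v + 1/(6 + v) (G(v) = 1/(6 + v) + v = v + 1/(6 + v))
I(O) = 0 (I(O) = -9*(O - O) = -9*0 = 0)
I(G(V(1, 5)))² = 0² = 0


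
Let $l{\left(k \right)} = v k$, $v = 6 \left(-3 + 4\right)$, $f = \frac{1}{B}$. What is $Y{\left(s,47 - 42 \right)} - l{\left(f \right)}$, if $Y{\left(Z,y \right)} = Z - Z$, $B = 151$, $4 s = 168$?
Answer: $- \frac{6}{151} \approx -0.039735$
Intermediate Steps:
$s = 42$ ($s = \frac{1}{4} \cdot 168 = 42$)
$Y{\left(Z,y \right)} = 0$
$f = \frac{1}{151} \approx 0.0066225$
$v = 6$ ($v = 6 \cdot 1 = 6$)
$l{\left(k \right)} = 6 k$
$Y{\left(s,47 - 42 \right)} - l{\left(f \right)} = 0 - 6 \cdot \frac{1}{151} = 0 - \frac{6}{151} = - \frac{6}{151}$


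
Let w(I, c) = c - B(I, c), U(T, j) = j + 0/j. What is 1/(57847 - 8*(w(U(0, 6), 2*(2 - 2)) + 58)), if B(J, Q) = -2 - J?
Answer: 1/57319 ≈ 1.7446e-5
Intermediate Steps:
U(T, j) = j (U(T, j) = j + 0 = j)
w(I, c) = 2 + I + c (w(I, c) = c - (-2 - I) = c + (2 + I) = 2 + I + c)
1/(57847 - 8*(w(U(0, 6), 2*(2 - 2)) + 58)) = 1/(57847 - 8*((2 + 6 + 2*(2 - 2)) + 58)) = 1/(57847 - 8*((2 + 6 + 2*0) + 58)) = 1/(57847 - 8*((2 + 6 + 0) + 58)) = 1/(57847 - 8*(8 + 58)) = 1/(57847 - 8*66) = 1/(57847 - 528) = 1/57319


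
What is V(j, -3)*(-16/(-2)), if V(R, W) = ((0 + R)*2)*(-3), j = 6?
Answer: -288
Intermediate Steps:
V(R, W) = -6*R (V(R, W) = (R*2)*(-3) = (2*R)*(-3) = -6*R)
V(j, -3)*(-16/(-2)) = (-6*6)*(-16/(-2)) = -(-576)*(-1)/2 = -36*8 = -288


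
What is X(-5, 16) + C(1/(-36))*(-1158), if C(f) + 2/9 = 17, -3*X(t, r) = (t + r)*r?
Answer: -58462/3 ≈ -19487.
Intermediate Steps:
X(t, r) = -r*(r + t)/3 (X(t, r) = -(t + r)*r/3 = -(r + t)*r/3 = -r*(r + t)/3)
C(f) = 151/9 (C(f) = -2/9 + 17 = 151/9)
X(-5, 16) + C(1/(-36))*(-1158) = -1/3*16*(16 - 5) + (151/9)*(-1158) = -1/3*16*11 - 58286/3 = -176/3 - 58286/3 = -58462/3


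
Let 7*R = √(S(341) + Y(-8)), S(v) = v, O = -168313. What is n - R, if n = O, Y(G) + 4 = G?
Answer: -168313 - √329/7 ≈ -1.6832e+5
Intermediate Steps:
Y(G) = -4 + G
n = -168313
R = √329/7 (R = √(341 + (-4 - 8))/7 = √(341 - 12)/7 = √329/7 ≈ 2.5912)
n - R = -168313 - √329/7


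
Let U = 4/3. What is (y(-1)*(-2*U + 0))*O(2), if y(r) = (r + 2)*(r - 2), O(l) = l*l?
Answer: 32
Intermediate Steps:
O(l) = l²
U = 4/3 (U = 4*(⅓) = 4/3 ≈ 1.3333)
y(r) = (-2 + r)*(2 + r) (y(r) = (2 + r)*(-2 + r) = (-2 + r)*(2 + r))
(y(-1)*(-2*U + 0))*O(2) = ((-4 + (-1)²)*(-2*4/3 + 0))*2² = ((-4 + 1)*(-8/3 + 0))*4 = -3*(-8/3)*4 = 8*4 = 32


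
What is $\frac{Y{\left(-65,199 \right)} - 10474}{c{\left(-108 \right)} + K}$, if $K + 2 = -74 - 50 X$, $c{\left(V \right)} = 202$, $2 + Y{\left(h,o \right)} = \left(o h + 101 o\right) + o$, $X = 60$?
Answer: $\frac{3113}{2874} \approx 1.0832$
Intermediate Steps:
$Y{\left(h,o \right)} = -2 + 102 o + h o$ ($Y{\left(h,o \right)} = -2 + \left(\left(o h + 101 o\right) + o\right) = -2 + \left(\left(h o + 101 o\right) + o\right) = -2 + \left(\left(101 o + h o\right) + o\right) = -2 + \left(102 o + h o\right) = -2 + 102 o + h o$)
$K = -3076$ ($K = -2 - 3074 = -3076$)
$\frac{Y{\left(-65,199 \right)} - 10474}{c{\left(-108 \right)} + K} = \frac{\left(-2 + 102 \cdot 199 - 12935\right) - 10474}{202 - 3076} = \frac{\left(-2 + 20298 - 12935\right) + \left(-18026 + 7552\right)}{-2874} = \left(7361 - 10474\right) \left(- \frac{1}{2874}\right) = \left(-3113\right) \left(- \frac{1}{2874}\right) = \frac{3113}{2874}$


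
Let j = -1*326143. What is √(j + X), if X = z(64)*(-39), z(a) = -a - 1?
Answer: 2*I*√80902 ≈ 568.87*I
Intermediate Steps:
z(a) = -1 - a
j = -326143
X = 2535 (X = (-1 - 1*64)*(-39) = (-1 - 64)*(-39) = -65*(-39) = 2535)
√(j + X) = √(-326143 + 2535) = √(-323608) = 2*I*√80902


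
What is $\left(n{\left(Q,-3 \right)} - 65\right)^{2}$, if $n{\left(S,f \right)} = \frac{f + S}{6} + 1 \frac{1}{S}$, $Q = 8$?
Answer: $\frac{2362369}{576} \approx 4101.3$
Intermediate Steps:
$n{\left(S,f \right)} = \frac{1}{S} + \frac{S}{6} + \frac{f}{6}$ ($n{\left(S,f \right)} = \left(S + f\right) \frac{1}{6} + \frac{1}{S} = \left(\frac{S}{6} + \frac{f}{6}\right) + \frac{1}{S} = \frac{1}{S} + \frac{S}{6} + \frac{f}{6}$)
$\left(n{\left(Q,-3 \right)} - 65\right)^{2} = \left(\frac{6 + 8 \left(8 - 3\right)}{6 \cdot 8} - 65\right)^{2} = \left(\frac{1}{6} \cdot \frac{1}{8} \left(6 + 8 \cdot 5\right) - 65\right)^{2} = \left(\frac{1}{6} \cdot \frac{1}{8} \left(6 + 40\right) - 65\right)^{2} = \left(\frac{1}{6} \cdot \frac{1}{8} \cdot 46 - 65\right)^{2} = \left(\frac{23}{24} - 65\right)^{2} = \left(- \frac{1537}{24}\right)^{2} = \frac{2362369}{576}$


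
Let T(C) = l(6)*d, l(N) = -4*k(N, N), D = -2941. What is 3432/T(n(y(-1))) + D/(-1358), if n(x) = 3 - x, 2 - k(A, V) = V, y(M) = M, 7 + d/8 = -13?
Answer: 179269/217280 ≈ 0.82506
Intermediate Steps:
d = -160 (d = -56 + 8*(-13) = -56 - 104 = -160)
k(A, V) = 2 - V
l(N) = -8 + 4*N (l(N) = -4*(2 - N) = -8 + 4*N)
T(C) = -2560 (T(C) = (-8 + 4*6)*(-160) = (-8 + 24)*(-160) = 16*(-160) = -2560)
3432/T(n(y(-1))) + D/(-1358) = 3432/(-2560) - 2941/(-1358) = 3432*(-1/2560) - 2941*(-1/1358) = -429/320 + 2941/1358 = 179269/217280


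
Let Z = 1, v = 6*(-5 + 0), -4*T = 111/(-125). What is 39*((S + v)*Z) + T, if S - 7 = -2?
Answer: -487389/500 ≈ -974.78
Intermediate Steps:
S = 5 (S = 7 - 2 = 5)
T = 111/500 (T = -111/(4*(-125)) = -111*(-1)/(4*125) = -1/4*(-111/125) = 111/500 ≈ 0.22200)
v = -30 (v = 6*(-5) = -30)
39*((S + v)*Z) + T = 39*((5 - 30)*1) + 111/500 = 39*(-25*1) + 111/500 = 39*(-25) + 111/500 = -975 + 111/500 = -487389/500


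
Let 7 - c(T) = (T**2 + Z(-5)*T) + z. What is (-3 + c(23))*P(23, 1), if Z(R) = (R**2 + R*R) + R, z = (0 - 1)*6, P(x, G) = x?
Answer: -35742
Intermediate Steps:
z = -6 (z = -1*6 = -6)
Z(R) = R + 2*R**2 (Z(R) = (R**2 + R**2) + R = 2*R**2 + R = R + 2*R**2)
c(T) = 13 - T**2 - 45*T (c(T) = 7 - ((T**2 + (-5*(1 + 2*(-5)))*T) - 6) = 7 - ((T**2 + (-5*(1 - 10))*T) - 6) = 7 - ((T**2 + (-5*(-9))*T) - 6) = 7 - ((T**2 + 45*T) - 6) = 7 - (-6 + T**2 + 45*T) = 7 + (6 - T**2 - 45*T) = 13 - T**2 - 45*T)
(-3 + c(23))*P(23, 1) = (-3 + (13 - 1*23**2 - 45*23))*23 = (-3 + (13 - 1*529 - 1035))*23 = (-3 + (13 - 529 - 1035))*23 = (-3 - 1551)*23 = -1554*23 = -35742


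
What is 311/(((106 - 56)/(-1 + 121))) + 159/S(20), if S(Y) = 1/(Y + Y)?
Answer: 35532/5 ≈ 7106.4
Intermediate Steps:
S(Y) = 1/(2*Y)
311/(((106 - 56)/(-1 + 121))) + 159/S(20) = 311/(((106 - 56)/(-1 + 121))) + 159/(((½)/20)) = 311/((50/120)) + 159/(((½)*(1/20))) = 311/((50*(1/120))) + 159/(1/40) = 311/(5/12) + 159*40 = 311*(12/5) + 6360 = 3732/5 + 6360 = 35532/5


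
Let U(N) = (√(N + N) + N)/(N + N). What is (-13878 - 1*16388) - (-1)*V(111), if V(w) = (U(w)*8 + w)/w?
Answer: -3359411/111 + 4*√222/12321 ≈ -30265.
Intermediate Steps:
U(N) = (N + √2*√N)/(2*N) (U(N) = (√(2*N) + N)/((2*N)) = (√2*√N + N)*(1/(2*N)) = (N + √2*√N)*(1/(2*N)) = (N + √2*√N)/(2*N))
V(w) = (4 + w + 4*√2/√w)/w (V(w) = ((½ + √2/(2*√w))*8 + w)/w = ((4 + 4*√2/√w) + w)/w = (4 + w + 4*√2/√w)/w)
(-13878 - 1*16388) - (-1)*V(111) = (-13878 - 1*16388) - (-1)*(1 + 4/111 + 4*√2/111^(3/2)) = (-13878 - 16388) - (-1)*(1 + 4*(1/111) + 4*√2*(√111/12321)) = -30266 - (-1)*(1 + 4/111 + 4*√222/12321) = -30266 - (-1)*(115/111 + 4*√222/12321) = -30266 - (-115/111 - 4*√222/12321) = -30266 + (115/111 + 4*√222/12321) = -3359411/111 + 4*√222/12321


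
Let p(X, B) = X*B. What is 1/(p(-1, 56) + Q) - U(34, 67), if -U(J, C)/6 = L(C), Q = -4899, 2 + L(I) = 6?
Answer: 118919/4955 ≈ 24.000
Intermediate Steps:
L(I) = 4 (L(I) = -2 + 6 = 4)
U(J, C) = -24 (U(J, C) = -6*4 = -24)
p(X, B) = B*X
1/(p(-1, 56) + Q) - U(34, 67) = 1/(56*(-1) - 4899) - 1*(-24) = 1/(-56 - 4899) + 24 = 1/(-4955) + 24 = -1/4955 + 24 = 118919/4955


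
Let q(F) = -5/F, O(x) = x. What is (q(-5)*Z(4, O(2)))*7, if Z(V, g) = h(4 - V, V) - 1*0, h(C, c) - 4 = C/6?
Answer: 28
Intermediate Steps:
h(C, c) = 4 + C/6
Z(V, g) = 14/3 - V/6 (Z(V, g) = (4 + (4 - V)/6) - 1*0 = (4 + (⅔ - V/6)) + 0 = (14/3 - V/6) + 0 = 14/3 - V/6)
(q(-5)*Z(4, O(2)))*7 = ((-5/(-5))*(14/3 - ⅙*4))*7 = ((-5*(-⅕))*(14/3 - ⅔))*7 = (1*4)*7 = 4*7 = 28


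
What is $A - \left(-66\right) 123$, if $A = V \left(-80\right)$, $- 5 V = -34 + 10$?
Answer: $7734$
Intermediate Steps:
$V = \frac{24}{5}$ ($V = - \frac{-34 + 10}{5} = \left(- \frac{1}{5}\right) \left(-24\right) = \frac{24}{5} \approx 4.8$)
$A = -384$ ($A = \frac{24}{5} \left(-80\right) = -384$)
$A - \left(-66\right) 123 = -384 - \left(-66\right) 123 = -384 - -8118 = -384 + 8118 = 7734$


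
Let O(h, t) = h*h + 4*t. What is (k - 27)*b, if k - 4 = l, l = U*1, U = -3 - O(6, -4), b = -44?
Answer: 2024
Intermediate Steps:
O(h, t) = h² + 4*t
U = -23 (U = -3 - (6² + 4*(-4)) = -3 - (36 - 16) = -3 - 1*20 = -3 - 20 = -23)
l = -23 (l = -23*1 = -23)
k = -19 (k = 4 - 23 = -19)
(k - 27)*b = (-19 - 27)*(-44) = -46*(-44) = 2024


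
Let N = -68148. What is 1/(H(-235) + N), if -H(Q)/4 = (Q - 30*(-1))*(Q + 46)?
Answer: -1/223128 ≈ -4.4817e-6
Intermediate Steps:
H(Q) = -4*(30 + Q)*(46 + Q) (H(Q) = -4*(Q - 30*(-1))*(Q + 46) = -4*(Q + 30)*(46 + Q) = -4*(30 + Q)*(46 + Q))
1/(H(-235) + N) = 1/((-5520 - 304*(-235) - 4*(-235)²) - 68148) = 1/((-5520 + 71440 - 4*55225) - 68148) = 1/((-5520 + 71440 - 220900) - 68148) = 1/(-154980 - 68148) = 1/(-223128) = -1/223128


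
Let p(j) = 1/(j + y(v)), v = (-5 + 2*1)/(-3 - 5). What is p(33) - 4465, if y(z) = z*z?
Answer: -9470201/2121 ≈ -4465.0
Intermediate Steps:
v = 3/8 (v = (-5 + 2)/(-8) = -3*(-⅛) = 3/8 ≈ 0.37500)
y(z) = z²
p(j) = 1/(9/64 + j) (p(j) = 1/(j + (3/8)²) = 1/(j + 9/64) = 1/(9/64 + j))
p(33) - 4465 = 64/(9 + 64*33) - 4465 = 64/(9 + 2112) - 4465 = 64/2121 - 4465 = -9470201/2121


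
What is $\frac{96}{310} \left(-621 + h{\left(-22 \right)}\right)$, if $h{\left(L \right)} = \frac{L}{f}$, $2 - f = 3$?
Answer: $- \frac{28752}{155} \approx -185.5$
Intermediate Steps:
$f = -1$ ($f = 2 - 3 = -1$)
$h{\left(L \right)} = - L$ ($h{\left(L \right)} = \frac{L}{-1} = L \left(-1\right) = - L$)
$\frac{96}{310} \left(-621 + h{\left(-22 \right)}\right) = \frac{96}{310} \left(-621 - -22\right) = 96 \cdot \frac{1}{310} \left(-621 + 22\right) = \frac{48}{155} \left(-599\right) = - \frac{28752}{155}$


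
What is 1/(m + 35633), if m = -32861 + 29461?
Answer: 1/32233 ≈ 3.1024e-5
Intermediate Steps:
m = -3400
1/(m + 35633) = 1/(-3400 + 35633) = 1/32233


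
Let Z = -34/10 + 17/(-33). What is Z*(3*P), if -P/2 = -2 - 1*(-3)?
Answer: 1292/55 ≈ 23.491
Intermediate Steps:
P = -2 (P = -2*(-2 - 1*(-3)) = -2*(-2 + 3) = -2*1 = -2)
Z = -646/165 (Z = -34*1/10 + 17*(-1/33) = -17/5 - 17/33 = -646/165 ≈ -3.9151)
Z*(3*P) = -646*(-2)/55 = -646/165*(-6) = 1292/55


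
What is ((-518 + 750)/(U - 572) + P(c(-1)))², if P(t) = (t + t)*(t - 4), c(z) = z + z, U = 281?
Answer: 45589504/84681 ≈ 538.37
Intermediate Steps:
c(z) = 2*z
P(t) = 2*t*(-4 + t) (P(t) = (2*t)*(-4 + t) = 2*t*(-4 + t))
((-518 + 750)/(U - 572) + P(c(-1)))² = ((-518 + 750)/(281 - 572) + 2*(2*(-1))*(-4 + 2*(-1)))² = (232/(-291) + 2*(-2)*(-4 - 2))² = (232*(-1/291) + 2*(-2)*(-6))² = (-232/291 + 24)² = (6752/291)² = 45589504/84681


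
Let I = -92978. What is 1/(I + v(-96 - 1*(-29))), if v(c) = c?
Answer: -1/93045 ≈ -1.0747e-5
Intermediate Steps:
1/(I + v(-96 - 1*(-29))) = 1/(-92978 + (-96 - 1*(-29))) = 1/(-92978 + (-96 + 29)) = 1/(-92978 - 67) = 1/(-93045) = -1/93045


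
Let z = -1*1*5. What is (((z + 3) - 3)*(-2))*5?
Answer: 50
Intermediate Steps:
z = -5 (z = -1*5 = -5)
(((z + 3) - 3)*(-2))*5 = (((-5 + 3) - 3)*(-2))*5 = ((-2 - 3)*(-2))*5 = -5*(-2)*5 = 10*5 = 50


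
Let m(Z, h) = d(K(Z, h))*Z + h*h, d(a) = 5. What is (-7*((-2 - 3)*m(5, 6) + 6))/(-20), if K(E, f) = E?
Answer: -2093/20 ≈ -104.65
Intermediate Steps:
m(Z, h) = h² + 5*Z (m(Z, h) = 5*Z + h*h = 5*Z + h² = h² + 5*Z)
(-7*((-2 - 3)*m(5, 6) + 6))/(-20) = (-7*((-2 - 3)*(6² + 5*5) + 6))/(-20) = -(-7)*(-5*(36 + 25) + 6)/20 = -(-7)*(-5*61 + 6)/20 = -(-7)*(-305 + 6)/20 = -(-7)*(-299)/20 = -1/20*2093 = -2093/20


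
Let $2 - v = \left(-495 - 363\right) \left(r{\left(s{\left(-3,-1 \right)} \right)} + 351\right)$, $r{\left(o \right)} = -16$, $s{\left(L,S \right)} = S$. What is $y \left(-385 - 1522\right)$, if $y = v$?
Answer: $-548132824$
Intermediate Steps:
$v = 287432$ ($v = 2 - \left(-495 - 363\right) \left(-16 + 351\right) = 2 - \left(-858\right) 335 = 2 - -287430 = 2 + 287430 = 287432$)
$y = 287432$
$y \left(-385 - 1522\right) = 287432 \left(-385 - 1522\right) = 287432 \left(-1907\right) = -548132824$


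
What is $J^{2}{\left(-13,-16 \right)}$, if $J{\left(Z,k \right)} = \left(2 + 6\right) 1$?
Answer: $64$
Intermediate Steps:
$J{\left(Z,k \right)} = 8$ ($J{\left(Z,k \right)} = 8 \cdot 1 = 8$)
$J^{2}{\left(-13,-16 \right)} = 8^{2} = 64$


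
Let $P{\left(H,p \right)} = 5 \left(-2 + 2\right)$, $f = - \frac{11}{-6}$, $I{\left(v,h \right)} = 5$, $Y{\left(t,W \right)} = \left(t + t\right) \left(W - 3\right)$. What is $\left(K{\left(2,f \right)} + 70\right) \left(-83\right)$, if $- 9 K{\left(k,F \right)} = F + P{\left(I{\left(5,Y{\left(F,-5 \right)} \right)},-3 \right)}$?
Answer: $- \frac{312827}{54} \approx -5793.1$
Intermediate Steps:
$Y{\left(t,W \right)} = 2 t \left(-3 + W\right)$
$f = \frac{11}{6}$ ($f = \left(-11\right) \left(- \frac{1}{6}\right) = \frac{11}{6} \approx 1.8333$)
$P{\left(H,p \right)} = 0$ ($P{\left(H,p \right)} = 5 \cdot 0 = 0$)
$K{\left(k,F \right)} = - \frac{F}{9}$ ($K{\left(k,F \right)} = - \frac{F + 0}{9} = - \frac{F}{9}$)
$\left(K{\left(2,f \right)} + 70\right) \left(-83\right) = \left(\left(- \frac{1}{9}\right) \frac{11}{6} + 70\right) \left(-83\right) = \left(- \frac{11}{54} + 70\right) \left(-83\right) = \frac{3769}{54} \left(-83\right) = - \frac{312827}{54}$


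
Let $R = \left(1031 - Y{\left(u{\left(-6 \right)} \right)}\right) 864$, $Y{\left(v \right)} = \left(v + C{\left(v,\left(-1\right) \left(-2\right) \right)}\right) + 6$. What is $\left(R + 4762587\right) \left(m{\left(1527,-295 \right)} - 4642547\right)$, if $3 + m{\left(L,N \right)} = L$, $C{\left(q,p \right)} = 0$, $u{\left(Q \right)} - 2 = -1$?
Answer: $-26209355931429$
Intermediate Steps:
$u{\left(Q \right)} = 1$ ($u{\left(Q \right)} = 2 - 1 = 1$)
$m{\left(L,N \right)} = -3 + L$
$Y{\left(v \right)} = 6 + v$ ($Y{\left(v \right)} = \left(v + 0\right) + 6 = v + 6 = 6 + v$)
$R = 884736$ ($R = \left(1031 - \left(6 + 1\right)\right) 864 = \left(1031 - 7\right) 864 = 1024 \cdot 864 = 884736$)
$\left(R + 4762587\right) \left(m{\left(1527,-295 \right)} - 4642547\right) = \left(884736 + 4762587\right) \left(\left(-3 + 1527\right) - 4642547\right) = 5647323 \left(1524 - 4642547\right) = 5647323 \left(-4641023\right) = -26209355931429$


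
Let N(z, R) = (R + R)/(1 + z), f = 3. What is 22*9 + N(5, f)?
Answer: 199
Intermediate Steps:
N(z, R) = 2*R/(1 + z) (N(z, R) = (2*R)/(1 + z) = 2*R/(1 + z))
22*9 + N(5, f) = 22*9 + 2*3/(1 + 5) = 198 + 2*3/6 = 198 + 2*3*(⅙) = 198 + 1 = 199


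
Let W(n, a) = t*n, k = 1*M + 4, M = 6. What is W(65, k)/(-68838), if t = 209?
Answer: -1235/6258 ≈ -0.19735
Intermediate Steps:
k = 10 (k = 1*6 + 4 = 6 + 4 = 10)
W(n, a) = 209*n
W(65, k)/(-68838) = (209*65)/(-68838) = 13585*(-1/68838) = -1235/6258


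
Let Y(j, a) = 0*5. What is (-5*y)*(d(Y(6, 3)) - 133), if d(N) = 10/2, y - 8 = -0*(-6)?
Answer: 5120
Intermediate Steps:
Y(j, a) = 0
y = 8 (y = 8 - 0*(-6) = 8 - 1*0 = 8 + 0 = 8)
d(N) = 5 (d(N) = 10*(1/2) = 5)
(-5*y)*(d(Y(6, 3)) - 133) = (-5*8)*(5 - 133) = -40*(-128) = 5120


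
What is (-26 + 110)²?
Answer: 7056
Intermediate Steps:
(-26 + 110)² = 84² = 7056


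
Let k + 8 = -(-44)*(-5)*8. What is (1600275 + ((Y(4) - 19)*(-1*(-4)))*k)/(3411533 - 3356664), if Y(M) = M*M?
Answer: 1621491/54869 ≈ 29.552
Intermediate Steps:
Y(M) = M²
k = -1768 (k = -8 - (-44)*(-5)*8 = -8 - 11*20*8 = -8 - 220*8 = -8 - 1760 = -1768)
(1600275 + ((Y(4) - 19)*(-1*(-4)))*k)/(3411533 - 3356664) = (1600275 + ((4² - 19)*(-1*(-4)))*(-1768))/(3411533 - 3356664) = (1600275 + ((16 - 19)*4)*(-1768))/54869 = (1600275 - 3*4*(-1768))*(1/54869) = (1600275 - 12*(-1768))*(1/54869) = (1600275 + 21216)*(1/54869) = 1621491*(1/54869) = 1621491/54869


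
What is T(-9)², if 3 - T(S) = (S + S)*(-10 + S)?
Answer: 114921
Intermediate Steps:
T(S) = 3 - 2*S*(-10 + S) (T(S) = 3 - (S + S)*(-10 + S) = 3 - 2*S*(-10 + S))
T(-9)² = (3 - 2*(-9)² + 20*(-9))² = (3 - 2*81 - 180)² = (3 - 162 - 180)² = (-339)² = 114921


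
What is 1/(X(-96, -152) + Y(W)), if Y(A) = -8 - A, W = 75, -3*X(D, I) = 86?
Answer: -3/335 ≈ -0.0089552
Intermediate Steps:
X(D, I) = -86/3 (X(D, I) = -1/3*86 = -86/3)
1/(X(-96, -152) + Y(W)) = 1/(-86/3 + (-8 - 1*75)) = 1/(-86/3 + (-8 - 75)) = 1/(-86/3 - 83) = 1/(-335/3) = -3/335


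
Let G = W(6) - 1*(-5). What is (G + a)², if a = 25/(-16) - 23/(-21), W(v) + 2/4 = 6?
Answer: 11363641/112896 ≈ 100.66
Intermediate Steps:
W(v) = 11/2 (W(v) = -½ + 6 = 11/2)
a = -157/336 (a = 25*(-1/16) - 23*(-1/21) = -25/16 + 23/21 = -157/336 ≈ -0.46726)
G = 21/2 (G = 11/2 - 1*(-5) = 11/2 + 5 = 21/2 ≈ 10.500)
(G + a)² = (21/2 - 157/336)² = (3371/336)² = 11363641/112896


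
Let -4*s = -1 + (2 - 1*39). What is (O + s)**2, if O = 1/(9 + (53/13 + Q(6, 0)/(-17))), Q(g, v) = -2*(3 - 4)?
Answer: 752350041/8202496 ≈ 91.722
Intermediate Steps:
Q(g, v) = 2 (Q(g, v) = -2*(-1) = 2)
s = 19/2 (s = -(-1 + (2 - 1*39))/4 = -(-1 + (2 - 39))/4 = -(-1 - 37)/4 = -1/4*(-38) = 19/2 ≈ 9.5000)
O = 221/2864 (O = 1/(9 + (53/13 + 2/(-17))) = 1/(9 + (53*(1/13) + 2*(-1/17))) = 1/(9 + (53/13 - 2/17)) = 1/(9 + 875/221) = 1/(2864/221) = 221/2864 ≈ 0.077165)
(O + s)**2 = (221/2864 + 19/2)**2 = (27429/2864)**2 = 752350041/8202496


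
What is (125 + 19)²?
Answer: 20736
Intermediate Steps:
(125 + 19)² = 144² = 20736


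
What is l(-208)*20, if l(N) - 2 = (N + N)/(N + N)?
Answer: 60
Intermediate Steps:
l(N) = 3 (l(N) = 2 + (N + N)/(N + N) = 2 + (2*N)/((2*N)) = 2 + (2*N)*(1/(2*N)) = 2 + 1 = 3)
l(-208)*20 = 3*20 = 60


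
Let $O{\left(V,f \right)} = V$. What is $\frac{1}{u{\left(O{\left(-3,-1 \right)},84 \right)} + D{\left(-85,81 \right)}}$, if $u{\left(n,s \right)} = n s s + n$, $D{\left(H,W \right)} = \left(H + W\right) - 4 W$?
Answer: $- \frac{1}{21499} \approx -4.6514 \cdot 10^{-5}$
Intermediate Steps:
$D{\left(H,W \right)} = H - 3 W$
$u{\left(n,s \right)} = n + n s^{2}$ ($u{\left(n,s \right)} = n s^{2} + n = n + n s^{2}$)
$\frac{1}{u{\left(O{\left(-3,-1 \right)},84 \right)} + D{\left(-85,81 \right)}} = \frac{1}{- 3 \left(1 + 84^{2}\right) - 328} = \frac{1}{- 3 \left(1 + 7056\right) - 328} = \frac{1}{\left(-3\right) 7057 - 328} = \frac{1}{-21171 - 328} = \frac{1}{-21499} = - \frac{1}{21499}$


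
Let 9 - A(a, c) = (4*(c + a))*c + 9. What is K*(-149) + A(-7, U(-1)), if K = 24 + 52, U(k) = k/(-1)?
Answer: -11300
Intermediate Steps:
U(k) = -k (U(k) = k*(-1) = -k)
A(a, c) = -c*(4*a + 4*c) (A(a, c) = 9 - ((4*(c + a))*c + 9) = 9 - ((4*(a + c))*c + 9) = 9 - ((4*a + 4*c)*c + 9) = 9 - (c*(4*a + 4*c) + 9) = 9 - (9 + c*(4*a + 4*c)) = 9 + (-9 - c*(4*a + 4*c)) = -c*(4*a + 4*c))
K = 76
K*(-149) + A(-7, U(-1)) = 76*(-149) - 4*(-1*(-1))*(-7 - 1*(-1)) = -11324 - 4*1*(-7 + 1) = -11324 - 4*1*(-6) = -11324 + 24 = -11300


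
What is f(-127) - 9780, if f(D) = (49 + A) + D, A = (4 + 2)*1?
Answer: -9852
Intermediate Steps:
A = 6 (A = 6*1 = 6)
f(D) = 55 + D (f(D) = (49 + 6) + D = 55 + D)
f(-127) - 9780 = (55 - 127) - 9780 = -72 - 9780 = -9852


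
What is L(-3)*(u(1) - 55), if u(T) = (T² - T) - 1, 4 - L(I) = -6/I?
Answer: -112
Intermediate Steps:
L(I) = 4 + 6/I (L(I) = 4 - (-6)/I = 4 + 6/I)
u(T) = -1 + T² - T
L(-3)*(u(1) - 55) = (4 + 6/(-3))*((-1 + 1² - 1*1) - 55) = (4 + 6*(-⅓))*((-1 + 1 - 1) - 55) = (4 - 2)*(-1 - 55) = 2*(-56) = -112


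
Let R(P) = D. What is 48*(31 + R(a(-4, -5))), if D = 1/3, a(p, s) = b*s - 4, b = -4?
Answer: 1504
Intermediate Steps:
a(p, s) = -4 - 4*s (a(p, s) = -4*s - 4 = -4 - 4*s)
D = ⅓ ≈ 0.33333
R(P) = ⅓
48*(31 + R(a(-4, -5))) = 48*(31 + ⅓) = 48*(94/3) = 1504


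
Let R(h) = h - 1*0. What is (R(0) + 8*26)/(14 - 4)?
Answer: 104/5 ≈ 20.800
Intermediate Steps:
R(h) = h (R(h) = h + 0 = h)
(R(0) + 8*26)/(14 - 4) = (0 + 8*26)/(14 - 4) = (0 + 208)/10 = 208*(1/10) = 104/5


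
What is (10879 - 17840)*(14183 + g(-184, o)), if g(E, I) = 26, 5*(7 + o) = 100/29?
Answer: -98908849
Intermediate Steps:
o = -183/29 (o = -7 + (100/29)/5 = -7 + (100*(1/29))/5 = -7 + (⅕)*(100/29) = -7 + 20/29 = -183/29 ≈ -6.3103)
(10879 - 17840)*(14183 + g(-184, o)) = (10879 - 17840)*(14183 + 26) = -6961*14209 = -98908849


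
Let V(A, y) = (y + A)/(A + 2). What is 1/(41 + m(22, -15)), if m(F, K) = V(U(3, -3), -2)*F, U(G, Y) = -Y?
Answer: 5/227 ≈ 0.022026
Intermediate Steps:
V(A, y) = (A + y)/(2 + A)
m(F, K) = F/5 (m(F, K) = ((-1*(-3) - 2)/(2 - 1*(-3)))*F = ((3 - 2)/(2 + 3))*F = (1/5)*F = ((⅕)*1)*F = F/5)
1/(41 + m(22, -15)) = 1/(41 + (⅕)*22) = 1/(41 + 22/5) = 1/(227/5) = 5/227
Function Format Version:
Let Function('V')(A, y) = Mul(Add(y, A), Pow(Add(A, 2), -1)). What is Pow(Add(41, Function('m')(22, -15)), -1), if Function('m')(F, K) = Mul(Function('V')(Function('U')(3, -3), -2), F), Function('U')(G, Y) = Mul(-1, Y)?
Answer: Rational(5, 227) ≈ 0.022026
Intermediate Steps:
Function('V')(A, y) = Mul(Pow(Add(2, A), -1), Add(A, y)) (Function('V')(A, y) = Mul(Add(A, y), Pow(Add(2, A), -1)) = Mul(Pow(Add(2, A), -1), Add(A, y)))
Function('m')(F, K) = Mul(Rational(1, 5), F) (Function('m')(F, K) = Mul(Mul(Pow(Add(2, Mul(-1, -3)), -1), Add(Mul(-1, -3), -2)), F) = Mul(Mul(Pow(Add(2, 3), -1), Add(3, -2)), F) = Mul(Mul(Pow(5, -1), 1), F) = Mul(Mul(Rational(1, 5), 1), F) = Mul(Rational(1, 5), F))
Pow(Add(41, Function('m')(22, -15)), -1) = Pow(Add(41, Mul(Rational(1, 5), 22)), -1) = Pow(Add(41, Rational(22, 5)), -1) = Pow(Rational(227, 5), -1) = Rational(5, 227)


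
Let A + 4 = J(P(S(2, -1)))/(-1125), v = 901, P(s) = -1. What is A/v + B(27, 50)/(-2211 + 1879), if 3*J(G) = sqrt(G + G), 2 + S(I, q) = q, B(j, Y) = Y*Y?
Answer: -563457/74783 - I*sqrt(2)/3040875 ≈ -7.5346 - 4.6507e-7*I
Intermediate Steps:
B(j, Y) = Y**2
S(I, q) = -2 + q
J(G) = sqrt(2)*sqrt(G)/3 (J(G) = sqrt(G + G)/3 = sqrt(2*G)/3 = (sqrt(2)*sqrt(G))/3 = sqrt(2)*sqrt(G)/3)
A = -4 - I*sqrt(2)/3375 (A = -4 + (sqrt(2)*sqrt(-1)/3)/(-1125) = -4 + (sqrt(2)*I/3)*(-1/1125) = -4 + (I*sqrt(2)/3)*(-1/1125) = -4 - I*sqrt(2)/3375 ≈ -4.0 - 0.00041903*I)
A/v + B(27, 50)/(-2211 + 1879) = (-4 - I*sqrt(2)/3375)/901 + 50**2/(-2211 + 1879) = (-4 - I*sqrt(2)/3375)*(1/901) + 2500/(-332) = (-4/901 - I*sqrt(2)/3040875) + 2500*(-1/332) = (-4/901 - I*sqrt(2)/3040875) - 625/83 = -563457/74783 - I*sqrt(2)/3040875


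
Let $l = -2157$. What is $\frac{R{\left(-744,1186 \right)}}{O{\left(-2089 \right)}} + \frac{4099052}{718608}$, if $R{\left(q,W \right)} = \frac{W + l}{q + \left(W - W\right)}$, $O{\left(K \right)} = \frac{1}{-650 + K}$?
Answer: $- \frac{39752872193}{11138424} \approx -3569.0$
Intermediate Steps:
$R{\left(q,W \right)} = \frac{-2157 + W}{q}$ ($R{\left(q,W \right)} = \frac{W - 2157}{q + \left(W - W\right)} = \frac{-2157 + W}{q + 0} = \frac{-2157 + W}{q}$)
$\frac{R{\left(-744,1186 \right)}}{O{\left(-2089 \right)}} + \frac{4099052}{718608} = \frac{\frac{1}{-744} \left(-2157 + 1186\right)}{\frac{1}{-650 - 2089}} + \frac{4099052}{718608} = \frac{\left(- \frac{1}{744}\right) \left(-971\right)}{\frac{1}{-2739}} + 4099052 \cdot \frac{1}{718608} = \frac{971}{744 \left(- \frac{1}{2739}\right)} + \frac{1024763}{179652} = \frac{971}{744} \left(-2739\right) + \frac{1024763}{179652} = - \frac{886523}{248} + \frac{1024763}{179652} = - \frac{39752872193}{11138424}$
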